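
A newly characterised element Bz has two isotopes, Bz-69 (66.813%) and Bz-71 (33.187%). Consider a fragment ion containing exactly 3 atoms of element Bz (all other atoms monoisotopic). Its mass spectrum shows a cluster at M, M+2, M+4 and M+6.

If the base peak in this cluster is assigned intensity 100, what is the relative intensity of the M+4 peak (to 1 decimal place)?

49.7

(0.66813 + 0.33187)^3 gives M 0.2983, M+2 0.4444, M+4 0.2208, M+6 0.0366; the largest is M+2.
P(M+2) = C(3,1) × 0.66813^2 × 0.33187^1 = 3 × 0.4463977 × 0.33187 = 0.444438 (base)
P(M+4) = C(3,2) × 0.66813^1 × 0.33187^2 = 3 × 0.66813 × 0.1101377 = 0.220759
Relative intensity = 0.220759 / 0.444438 × 100 = 49.7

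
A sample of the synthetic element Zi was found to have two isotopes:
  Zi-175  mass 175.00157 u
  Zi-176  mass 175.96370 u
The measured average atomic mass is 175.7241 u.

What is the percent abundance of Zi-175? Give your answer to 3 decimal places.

Let x be the fractional abundance of Zi-175; then Zi-176 has abundance 1 − x.
175.00157·x + 175.96370·(1 − x) = 175.7241
(175.00157 − 175.96370)·x = 175.7241 − 175.96370
x = -0.23960 / -0.96213 = 0.24903 → 24.903% Zi-175, 75.097% Zi-176.

24.903%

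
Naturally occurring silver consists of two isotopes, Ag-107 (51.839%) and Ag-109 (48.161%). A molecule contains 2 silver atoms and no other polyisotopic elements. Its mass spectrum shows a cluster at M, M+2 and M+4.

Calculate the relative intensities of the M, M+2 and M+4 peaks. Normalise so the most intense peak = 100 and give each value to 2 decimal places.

53.82 : 100.00 : 46.45

The 2 Ag atoms are independent, so intensities follow the terms of (0.51839 + 0.48161)^2.
P(M) = 0.51839^2 = 0.268728
P(M+2) = 2 × 0.51839^1 × 0.48161^1 = 0.499324
P(M+4) = 0.48161^2 = 0.231948
The M+2 peak is largest (0.499324); scaling to 100 gives 53.82 : 100.00 : 46.45.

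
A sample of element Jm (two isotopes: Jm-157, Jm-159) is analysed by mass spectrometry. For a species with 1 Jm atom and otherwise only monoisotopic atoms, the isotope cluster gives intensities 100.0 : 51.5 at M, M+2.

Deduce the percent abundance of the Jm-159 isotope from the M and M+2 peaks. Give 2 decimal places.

33.99%

Let p = fractional abundance of Jm-157. I(M+2)/I(M) = [C(1,1)·p^0·(1−p)] / p^1 = 1·(1−p)/p = 51.5/100.0 = 0.5150
(1−p)/p = 0.5150/1 = 0.5150  ⇒  p = 1/(1 + 0.5150) = 0.6601
Jm-157: 66.01%, Jm-159: 33.99%.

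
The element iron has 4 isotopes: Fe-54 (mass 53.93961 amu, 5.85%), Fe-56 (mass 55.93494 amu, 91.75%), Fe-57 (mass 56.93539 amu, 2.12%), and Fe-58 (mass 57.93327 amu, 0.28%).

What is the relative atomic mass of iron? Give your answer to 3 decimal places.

Weight each isotope mass by its fractional abundance: 0.0585 × 53.93961 + 0.9175 × 55.93494 + 0.0212 × 56.93539 + 0.0028 × 57.93327
= 3.155467 + 51.320307 + 1.207030 + 0.162213 = 55.845017 amu

55.845 amu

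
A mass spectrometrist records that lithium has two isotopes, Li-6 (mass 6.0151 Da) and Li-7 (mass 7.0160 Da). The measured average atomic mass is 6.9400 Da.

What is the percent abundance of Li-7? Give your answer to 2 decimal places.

Writing the weighted mean with unknown fraction x of Li-6:
6.0151·x + 7.0160·(1 − x) = 6.9400
(6.0151 − 7.0160)·x = 6.9400 − 7.0160
x = -0.0760 / -1.0009 = 0.07593 → 7.59% Li-6, 92.41% Li-7.

92.41%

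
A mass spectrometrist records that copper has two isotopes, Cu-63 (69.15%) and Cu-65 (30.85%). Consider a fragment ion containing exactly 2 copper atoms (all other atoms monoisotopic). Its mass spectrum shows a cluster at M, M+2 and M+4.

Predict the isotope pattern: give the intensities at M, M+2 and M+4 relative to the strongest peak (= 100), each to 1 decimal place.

100.0 : 89.2 : 19.9

The 2 Cu atoms are independent, so intensities follow the terms of (0.6915 + 0.3085)^2.
P(M) = 0.6915^2 = 0.478172
P(M+2) = 2 × 0.6915^1 × 0.3085^1 = 0.426656
P(M+4) = 0.3085^2 = 0.095172
The M peak is largest (0.478172); scaling to 100 gives 100.0 : 89.2 : 19.9.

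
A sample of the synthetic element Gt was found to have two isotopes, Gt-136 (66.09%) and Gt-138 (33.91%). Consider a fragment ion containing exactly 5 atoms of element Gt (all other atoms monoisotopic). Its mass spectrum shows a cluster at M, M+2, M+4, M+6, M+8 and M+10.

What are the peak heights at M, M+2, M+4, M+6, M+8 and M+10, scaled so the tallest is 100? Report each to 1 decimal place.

38.0 : 97.4 : 100.0 : 51.3 : 13.2 : 1.4

Expanding (0.6609 + 0.3391)^5:
P(M) = 0.6609^5 = 0.126089
P(M+2) = 5 × 0.6609^4 × 0.3391^1 = 0.323475
P(M+4) = 10 × 0.6609^3 × 0.3391^2 = 0.331942
P(M+6) = 10 × 0.6609^2 × 0.3391^3 = 0.170316
P(M+8) = 5 × 0.6609^1 × 0.3391^4 = 0.043694
P(M+10) = 0.3391^5 = 0.004484
The M+4 peak is largest (0.331942); scaling to 100 gives 38.0 : 97.4 : 100.0 : 51.3 : 13.2 : 1.4.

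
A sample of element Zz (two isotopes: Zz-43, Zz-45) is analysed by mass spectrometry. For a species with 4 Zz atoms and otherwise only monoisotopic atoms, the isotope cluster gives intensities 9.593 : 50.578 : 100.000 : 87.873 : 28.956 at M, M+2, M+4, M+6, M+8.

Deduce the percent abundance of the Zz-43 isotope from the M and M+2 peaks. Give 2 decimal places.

Write p for the Zz-43 fraction. I(M+2)/I(M) = [C(4,1)·p^3·(1−p)] / p^4 = 4·(1−p)/p = 50.578/9.593 = 5.2724
(1−p)/p = 5.2724/4 = 1.3181  ⇒  p = 1/(1 + 1.3181) = 0.4314
Zz-43: 43.14%, Zz-45: 56.86%.

43.14%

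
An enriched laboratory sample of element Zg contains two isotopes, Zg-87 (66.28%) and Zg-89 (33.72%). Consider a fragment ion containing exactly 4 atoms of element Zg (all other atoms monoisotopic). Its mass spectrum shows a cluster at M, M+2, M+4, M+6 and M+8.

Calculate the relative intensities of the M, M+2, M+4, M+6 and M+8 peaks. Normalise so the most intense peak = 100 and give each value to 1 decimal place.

The 4 Zg atoms are independent, so intensities follow the terms of (0.6628 + 0.3372)^4.
P(M) = 0.6628^4 = 0.192988
P(M+2) = 4 × 0.6628^3 × 0.3372^1 = 0.392731
P(M+4) = 6 × 0.6628^2 × 0.3372^2 = 0.299703
P(M+6) = 4 × 0.6628^1 × 0.3372^3 = 0.101649
P(M+8) = 0.3372^4 = 0.012929
The M+2 peak is largest (0.392731); scaling to 100 gives 49.1 : 100.0 : 76.3 : 25.9 : 3.3.

49.1 : 100.0 : 76.3 : 25.9 : 3.3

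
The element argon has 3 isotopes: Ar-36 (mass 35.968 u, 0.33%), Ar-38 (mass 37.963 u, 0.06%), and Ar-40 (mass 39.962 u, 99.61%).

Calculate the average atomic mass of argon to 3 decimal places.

39.948 u

The abundance-weighted mean is 0.0033 × 35.968 + 0.0006 × 37.963 + 0.9961 × 39.962
= 0.1187 + 0.0228 + 39.8061 = 39.9476 u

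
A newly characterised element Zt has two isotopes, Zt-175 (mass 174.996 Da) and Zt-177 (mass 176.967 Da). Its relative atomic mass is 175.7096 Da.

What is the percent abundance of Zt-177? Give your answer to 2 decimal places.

With x = fraction of Zt-175 (so Zt-177 is 1 − x):
174.996·x + 176.967·(1 − x) = 175.7096
(174.996 − 176.967)·x = 175.7096 − 176.967
x = -1.2574 / -1.971 = 0.63795 → 63.80% Zt-175, 36.20% Zt-177.

36.20%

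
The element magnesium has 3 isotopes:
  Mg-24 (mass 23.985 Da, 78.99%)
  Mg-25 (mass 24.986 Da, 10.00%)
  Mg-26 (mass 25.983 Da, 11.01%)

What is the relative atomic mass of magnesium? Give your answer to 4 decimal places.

24.3051 Da

Average mass = Σ (abundance × isotope mass) = 0.7899 × 23.985 + 0.1000 × 24.986 + 0.1101 × 25.983
= 18.94575 + 2.49860 + 2.86073 = 24.30508 Da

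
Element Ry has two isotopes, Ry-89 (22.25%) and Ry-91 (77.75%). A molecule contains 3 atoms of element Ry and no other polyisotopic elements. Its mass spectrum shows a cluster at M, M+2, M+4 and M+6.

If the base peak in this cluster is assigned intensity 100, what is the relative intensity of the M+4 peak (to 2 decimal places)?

85.85

Binomial terms of (0.2225 + 0.7775)^3: M 0.0110, M+2 0.1155, M+4 0.4035, M+6 0.4700 → M+6 is the base peak.
P(M+6) = C(3,3) × 0.2225^0 × 0.7775^3 = 1 × 1.0000 × 0.47000361 = 0.470004 (base)
P(M+4) = C(3,2) × 0.2225^1 × 0.7775^2 = 3 × 0.2225 × 0.60450625 = 0.403508
Relative intensity = 0.403508 / 0.470004 × 100 = 85.85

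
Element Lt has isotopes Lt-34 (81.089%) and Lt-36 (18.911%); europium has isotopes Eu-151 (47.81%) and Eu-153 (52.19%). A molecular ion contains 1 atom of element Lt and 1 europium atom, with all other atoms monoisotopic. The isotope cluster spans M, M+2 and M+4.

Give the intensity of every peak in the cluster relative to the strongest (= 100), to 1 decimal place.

75.5 : 100.0 : 19.2

Element Lt pattern (n=1): 0.81089 : 0.18911
Europium pattern (n=1): 0.4781 : 0.5219
Convolve the two distributions (both contribute in 2-u steps):
  M: 0.81089×0.4781 = 0.387687
  M+2: 0.81089×0.5219 + 0.18911×0.4781 = 0.513617
  M+4: 0.18911×0.5219 = 0.098697
Scale to base peak (0.513617) = 100: 75.5 : 100.0 : 19.2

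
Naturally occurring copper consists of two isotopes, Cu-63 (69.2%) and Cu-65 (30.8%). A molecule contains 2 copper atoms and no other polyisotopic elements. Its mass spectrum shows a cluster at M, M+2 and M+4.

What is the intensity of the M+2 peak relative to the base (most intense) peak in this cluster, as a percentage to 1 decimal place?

Binomial terms of (0.692 + 0.308)^2: M 0.4789, M+2 0.4263, M+4 0.0949 → M is the base peak.
P(M) = C(2,0) × 0.692^2 × 0.308^0 = 1 × 0.478864 × 1.0000 = 0.478864 (base)
P(M+2) = C(2,1) × 0.692^1 × 0.308^1 = 2 × 0.6920 × 0.3080 = 0.426272
Relative intensity = 0.426272 / 0.478864 × 100 = 89.0

89.0%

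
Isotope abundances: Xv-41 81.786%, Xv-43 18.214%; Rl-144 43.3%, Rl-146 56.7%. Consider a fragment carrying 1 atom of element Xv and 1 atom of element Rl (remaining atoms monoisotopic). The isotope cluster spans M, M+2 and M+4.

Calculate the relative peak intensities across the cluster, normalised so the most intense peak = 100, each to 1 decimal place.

65.3 : 100.0 : 19.0

Element Xv pattern (n=1): 0.81786 : 0.18214
Element Rl pattern (n=1): 0.4330 : 0.5670
Convolve the two distributions (both contribute in 2-u steps):
  M: 0.81786×0.4330 = 0.354133
  M+2: 0.81786×0.5670 + 0.18214×0.4330 = 0.542593
  M+4: 0.18214×0.5670 = 0.103273
Scale to base peak (0.542593) = 100: 65.3 : 100.0 : 19.0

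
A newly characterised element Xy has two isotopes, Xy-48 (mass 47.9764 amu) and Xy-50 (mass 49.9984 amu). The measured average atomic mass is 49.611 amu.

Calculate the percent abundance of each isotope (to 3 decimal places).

Xy-48: 19.159%, Xy-50: 80.841%

Writing the weighted mean with unknown fraction x of Xy-48:
47.9764·x + 49.9984·(1 − x) = 49.611
(47.9764 − 49.9984)·x = 49.611 − 49.9984
x = -0.3874 / -2.0220 = 0.19159 → 19.159% Xy-48, 80.841% Xy-50.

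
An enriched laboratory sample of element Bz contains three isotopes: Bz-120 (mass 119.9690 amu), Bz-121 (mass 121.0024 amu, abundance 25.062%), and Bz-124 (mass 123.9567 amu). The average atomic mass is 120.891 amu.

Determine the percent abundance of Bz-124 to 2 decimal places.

Let x and y be the fractions of Bz-120 and Bz-124. Then x + y = 1 − 0.25062 = 0.74938 and 119.9690x + 123.9567y = 120.891 − 0.25062×121.0024 = 90.565378512.
Substituting: 119.9690x + 123.9567(0.74938 − x) = 90.565378512
(119.9690 − 123.9567)x = -2.325293334  ⇒  x = 0.58312, y = 0.16626
Bz-120: 58.31%, Bz-124: 16.63%.

16.63%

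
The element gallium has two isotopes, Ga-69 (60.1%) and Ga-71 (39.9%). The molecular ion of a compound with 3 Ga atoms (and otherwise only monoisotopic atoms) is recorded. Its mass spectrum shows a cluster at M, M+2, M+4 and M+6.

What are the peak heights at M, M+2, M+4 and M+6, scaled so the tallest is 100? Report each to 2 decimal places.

50.21 : 100.00 : 66.39 : 14.69

Each Ga atom is independently Ga-69 (p = 0.601) or Ga-71 (q = 0.399); the cluster is the binomial expansion (p + q)^3.
P(M) = 0.601^3 = 0.217082
P(M+2) = 3 × 0.601^2 × 0.399^1 = 0.432358
P(M+4) = 3 × 0.601^1 × 0.399^2 = 0.287039
P(M+6) = 0.399^3 = 0.063521
The M+2 peak is largest (0.432358); scaling to 100 gives 50.21 : 100.00 : 66.39 : 14.69.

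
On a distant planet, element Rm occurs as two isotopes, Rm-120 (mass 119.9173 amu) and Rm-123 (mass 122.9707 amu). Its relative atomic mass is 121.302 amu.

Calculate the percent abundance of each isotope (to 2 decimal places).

Let x be the fractional abundance of Rm-120; then Rm-123 has abundance 1 − x.
119.9173·x + 122.9707·(1 − x) = 121.302
(119.9173 − 122.9707)·x = 121.302 − 122.9707
x = -1.6687 / -3.0534 = 0.54651 → 54.65% Rm-120, 45.35% Rm-123.

Rm-120: 54.65%, Rm-123: 45.35%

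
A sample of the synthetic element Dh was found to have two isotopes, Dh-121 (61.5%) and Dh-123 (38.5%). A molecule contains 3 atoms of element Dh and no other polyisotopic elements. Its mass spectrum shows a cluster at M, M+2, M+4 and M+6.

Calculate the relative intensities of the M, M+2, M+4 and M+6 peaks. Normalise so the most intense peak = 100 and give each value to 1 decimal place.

The 3 Dh atoms are independent, so intensities follow the terms of (0.615 + 0.385)^3.
P(M) = 0.615^3 = 0.232608
P(M+2) = 3 × 0.615^2 × 0.385^1 = 0.436850
P(M+4) = 3 × 0.615^1 × 0.385^2 = 0.273475
P(M+6) = 0.385^3 = 0.057067
The M+2 peak is largest (0.436850); scaling to 100 gives 53.2 : 100.0 : 62.6 : 13.1.

53.2 : 100.0 : 62.6 : 13.1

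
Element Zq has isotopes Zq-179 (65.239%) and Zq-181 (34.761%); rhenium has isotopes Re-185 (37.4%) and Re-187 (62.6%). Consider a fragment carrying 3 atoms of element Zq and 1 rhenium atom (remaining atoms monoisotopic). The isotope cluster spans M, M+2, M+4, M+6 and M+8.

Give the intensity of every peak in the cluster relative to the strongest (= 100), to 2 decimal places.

Element Zq pattern (n=3): 0.27766548 : 0.4438417 : 0.23649016 : 0.04200266
Rhenium pattern (n=1): 0.3740 : 0.6260
Convolve the two distributions (both contribute in 2-u steps):
  M: 0.27766548×0.3740 = 0.103847
  M+2: 0.27766548×0.6260 + 0.4438417×0.3740 = 0.339815
  M+4: 0.4438417×0.6260 + 0.23649016×0.3740 = 0.366292
  M+6: 0.23649016×0.6260 + 0.04200266×0.3740 = 0.163752
  M+8: 0.04200266×0.6260 = 0.026294
Scale to base peak (0.366292) = 100: 28.35 : 92.77 : 100.00 : 44.71 : 7.18

28.35 : 92.77 : 100.00 : 44.71 : 7.18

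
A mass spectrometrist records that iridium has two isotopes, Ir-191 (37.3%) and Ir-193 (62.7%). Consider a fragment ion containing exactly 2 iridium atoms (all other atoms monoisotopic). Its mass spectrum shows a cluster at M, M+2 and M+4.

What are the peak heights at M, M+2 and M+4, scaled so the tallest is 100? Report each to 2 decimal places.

29.74 : 100.00 : 84.05

The 2 Ir atoms are independent, so intensities follow the terms of (0.373 + 0.627)^2.
P(M) = 0.373^2 = 0.139129
P(M+2) = 2 × 0.373^1 × 0.627^1 = 0.467742
P(M+4) = 0.627^2 = 0.393129
The M+2 peak is largest (0.467742); scaling to 100 gives 29.74 : 100.00 : 84.05.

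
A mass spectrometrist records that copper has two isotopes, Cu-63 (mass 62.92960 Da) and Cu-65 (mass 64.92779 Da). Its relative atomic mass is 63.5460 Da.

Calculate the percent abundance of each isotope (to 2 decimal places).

Cu-63: 69.15%, Cu-65: 30.85%

Writing the weighted mean with unknown fraction x of Cu-63:
62.92960·x + 64.92779·(1 − x) = 63.5460
(62.92960 − 64.92779)·x = 63.5460 − 64.92779
x = -1.38179 / -1.99819 = 0.69152 → 69.15% Cu-63, 30.85% Cu-65.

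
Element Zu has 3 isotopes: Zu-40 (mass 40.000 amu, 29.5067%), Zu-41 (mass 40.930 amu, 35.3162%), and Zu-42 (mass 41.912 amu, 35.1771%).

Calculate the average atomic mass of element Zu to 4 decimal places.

The abundance-weighted mean is 0.295067 × 40.000 + 0.353162 × 40.930 + 0.351771 × 41.912
= 11.80268 + 14.45492 + 14.74343 = 41.00103 amu

41.0010 amu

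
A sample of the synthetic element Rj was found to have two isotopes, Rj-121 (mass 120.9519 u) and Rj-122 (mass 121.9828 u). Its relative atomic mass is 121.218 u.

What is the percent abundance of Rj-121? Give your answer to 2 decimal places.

Let x be the fractional abundance of Rj-121; then Rj-122 has abundance 1 − x.
120.9519·x + 121.9828·(1 − x) = 121.218
(120.9519 − 121.9828)·x = 121.218 − 121.9828
x = -0.7648 / -1.0309 = 0.74188 → 74.19% Rj-121, 25.81% Rj-122.

74.19%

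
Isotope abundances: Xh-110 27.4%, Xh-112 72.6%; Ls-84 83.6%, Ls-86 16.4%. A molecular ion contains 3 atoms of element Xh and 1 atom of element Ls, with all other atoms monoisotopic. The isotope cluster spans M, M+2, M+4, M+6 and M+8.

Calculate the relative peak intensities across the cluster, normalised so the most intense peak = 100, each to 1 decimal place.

Element Xh pattern (n=3): 0.02057082 : 0.16351553 : 0.43325647 : 0.38265718
Element Ls pattern (n=1): 0.8360 : 0.1640
Convolve the two distributions (both contribute in 2-u steps):
  M: 0.02057082×0.8360 = 0.017197
  M+2: 0.02057082×0.1640 + 0.16351553×0.8360 = 0.140073
  M+4: 0.16351553×0.1640 + 0.43325647×0.8360 = 0.389019
  M+6: 0.43325647×0.1640 + 0.38265718×0.8360 = 0.390955
  M+8: 0.38265718×0.1640 = 0.062756
Scale to base peak (0.390955) = 100: 4.4 : 35.8 : 99.5 : 100.0 : 16.1

4.4 : 35.8 : 99.5 : 100.0 : 16.1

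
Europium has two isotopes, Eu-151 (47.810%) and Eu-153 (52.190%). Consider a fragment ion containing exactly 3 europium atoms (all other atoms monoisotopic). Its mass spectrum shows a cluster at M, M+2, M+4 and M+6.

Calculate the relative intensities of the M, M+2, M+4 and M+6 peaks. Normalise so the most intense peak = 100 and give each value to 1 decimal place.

28.0 : 91.6 : 100.0 : 36.4

Expanding (0.47810 + 0.52190)^3:
P(M) = 0.47810^3 = 0.109284
P(M+2) = 3 × 0.47810^2 × 0.52190^1 = 0.357887
P(M+4) = 3 × 0.47810^1 × 0.52190^2 = 0.390674
P(M+6) = 0.52190^3 = 0.142155
The M+4 peak is largest (0.390674); scaling to 100 gives 28.0 : 91.6 : 100.0 : 36.4.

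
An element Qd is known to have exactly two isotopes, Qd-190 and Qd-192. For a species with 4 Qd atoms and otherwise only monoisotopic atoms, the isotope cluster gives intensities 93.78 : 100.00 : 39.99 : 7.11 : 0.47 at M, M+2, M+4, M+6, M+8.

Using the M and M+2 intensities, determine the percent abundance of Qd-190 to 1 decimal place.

If p is the fraction of Qd that is Qd-190, then I(M+2)/I(M) = [C(4,1)·p^3·(1−p)] / p^4 = 4·(1−p)/p = 100.00/93.78 = 1.0663
(1−p)/p = 1.0663/4 = 0.2666  ⇒  p = 1/(1 + 0.2666) = 0.7895
Qd-190: 79.0%, Qd-192: 21.0%.

79.0%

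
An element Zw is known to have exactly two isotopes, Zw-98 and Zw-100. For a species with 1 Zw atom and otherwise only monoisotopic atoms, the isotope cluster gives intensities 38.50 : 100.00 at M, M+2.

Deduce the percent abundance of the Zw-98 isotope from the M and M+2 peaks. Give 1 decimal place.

Write p for the Zw-98 fraction. I(M+2)/I(M) = [C(1,1)·p^0·(1−p)] / p^1 = 1·(1−p)/p = 100.00/38.50 = 2.5974
(1−p)/p = 2.5974/1 = 2.5974  ⇒  p = 1/(1 + 2.5974) = 0.2780
Zw-98: 27.8%, Zw-100: 72.2%.

27.8%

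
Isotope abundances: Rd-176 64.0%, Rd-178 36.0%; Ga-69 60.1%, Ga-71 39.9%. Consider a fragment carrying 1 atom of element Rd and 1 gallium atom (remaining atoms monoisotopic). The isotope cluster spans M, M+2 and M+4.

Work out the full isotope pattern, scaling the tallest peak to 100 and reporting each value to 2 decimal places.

Element Rd pattern (n=1): 0.6400 : 0.3600
Gallium pattern (n=1): 0.6010 : 0.3990
Convolve the two distributions (both contribute in 2-u steps):
  M: 0.6400×0.6010 = 0.384640
  M+2: 0.6400×0.3990 + 0.3600×0.6010 = 0.471720
  M+4: 0.3600×0.3990 = 0.143640
Scale to base peak (0.471720) = 100: 81.54 : 100.00 : 30.45

81.54 : 100.00 : 30.45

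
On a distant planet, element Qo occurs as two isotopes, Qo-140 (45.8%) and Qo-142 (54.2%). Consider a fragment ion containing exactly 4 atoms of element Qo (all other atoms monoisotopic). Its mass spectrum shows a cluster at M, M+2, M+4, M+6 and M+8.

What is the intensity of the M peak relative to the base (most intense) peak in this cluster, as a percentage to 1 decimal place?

11.9%

Binomial terms of (0.458 + 0.542)^4: M 0.0440, M+2 0.2083, M+4 0.3697, M+6 0.2917, M+8 0.0863 → M+4 is the base peak.
P(M+4) = C(4,2) × 0.458^2 × 0.542^2 = 6 × 0.209764 × 0.293764 = 0.369727 (base)
P(M) = C(4,0) × 0.458^4 × 0.542^0 = 1 × 0.04400094 × 1.0000 = 0.044001
Relative intensity = 0.044001 / 0.369727 × 100 = 11.9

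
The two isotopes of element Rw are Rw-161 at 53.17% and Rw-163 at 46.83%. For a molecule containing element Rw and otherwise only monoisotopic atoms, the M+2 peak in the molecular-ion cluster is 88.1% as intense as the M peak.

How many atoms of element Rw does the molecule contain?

1

For n independent Rw atoms, I(M+2)/I(M) = n · (abundance Rw-163) / (abundance Rw-161) = n · 0.4683/0.5317.
n = 0.881 × 0.5317/0.4683 = 1.00 ≈ 1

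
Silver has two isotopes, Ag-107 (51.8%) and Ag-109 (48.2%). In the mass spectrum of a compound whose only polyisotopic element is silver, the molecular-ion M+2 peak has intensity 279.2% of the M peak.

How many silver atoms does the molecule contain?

With n Ag atoms, P(M+2)/P(M) = C(n,1)·p^(n−1)q / p^n = n·q/p = n · 0.482/0.518.
n = 2.792 × 0.518/0.482 = 3.00 ≈ 3

3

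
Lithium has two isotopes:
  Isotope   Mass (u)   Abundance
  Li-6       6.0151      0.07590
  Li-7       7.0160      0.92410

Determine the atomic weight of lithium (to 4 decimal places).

The abundance-weighted mean is 0.07590 × 6.0151 + 0.92410 × 7.0160
= 0.45655 + 6.48349 = 6.94004 u

6.9400 u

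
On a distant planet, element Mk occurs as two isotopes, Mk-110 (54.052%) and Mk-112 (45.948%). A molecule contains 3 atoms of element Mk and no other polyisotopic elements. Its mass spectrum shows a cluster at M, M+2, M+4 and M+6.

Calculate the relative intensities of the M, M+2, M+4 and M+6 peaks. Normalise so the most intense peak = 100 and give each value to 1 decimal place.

39.2 : 100.0 : 85.0 : 24.1

Each Mk atom is independently Mk-110 (p = 0.54052) or Mk-112 (q = 0.45948); the cluster is the binomial expansion (p + q)^3.
P(M) = 0.54052^3 = 0.157919
P(M+2) = 3 × 0.54052^2 × 0.45948^1 = 0.402728
P(M+4) = 3 × 0.54052^1 × 0.45948^2 = 0.342347
P(M+6) = 0.45948^3 = 0.097006
The M+2 peak is largest (0.402728); scaling to 100 gives 39.2 : 100.0 : 85.0 : 24.1.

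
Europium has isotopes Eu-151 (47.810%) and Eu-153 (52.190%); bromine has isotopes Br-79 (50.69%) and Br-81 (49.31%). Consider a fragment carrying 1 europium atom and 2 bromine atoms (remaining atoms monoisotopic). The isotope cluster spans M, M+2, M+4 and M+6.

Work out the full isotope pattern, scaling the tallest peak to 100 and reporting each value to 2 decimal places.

32.57 : 98.93 : 100.00 : 33.65

Europium pattern (n=1): 0.4781 : 0.5219
Bromine pattern (n=2): 0.25694761 : 0.49990478 : 0.24314761
Convolve the two distributions (both contribute in 2-u steps):
  M: 0.4781×0.25694761 = 0.122847
  M+2: 0.4781×0.49990478 + 0.5219×0.25694761 = 0.373105
  M+4: 0.4781×0.24314761 + 0.5219×0.49990478 = 0.377149
  M+6: 0.5219×0.24314761 = 0.126899
Scale to base peak (0.377149) = 100: 32.57 : 98.93 : 100.00 : 33.65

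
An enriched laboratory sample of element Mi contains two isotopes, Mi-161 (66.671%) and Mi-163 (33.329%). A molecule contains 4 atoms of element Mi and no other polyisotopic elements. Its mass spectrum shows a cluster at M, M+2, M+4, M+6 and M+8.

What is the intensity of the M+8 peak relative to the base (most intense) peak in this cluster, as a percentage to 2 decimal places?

Term probabilities: M 0.1976, M+2 0.3951, M+4 0.2963, M+6 0.0987, M+8 0.0123. Base peak = M+2.
P(M+2) = C(4,1) × 0.66671^3 × 0.33329^1 = 4 × 0.29635408 × 0.33329 = 0.395087 (base)
P(M+8) = C(4,4) × 0.66671^0 × 0.33329^4 = 1 × 1.0000 × 0.01233926 = 0.012339
Relative intensity = 0.012339 / 0.395087 × 100 = 3.12

3.12%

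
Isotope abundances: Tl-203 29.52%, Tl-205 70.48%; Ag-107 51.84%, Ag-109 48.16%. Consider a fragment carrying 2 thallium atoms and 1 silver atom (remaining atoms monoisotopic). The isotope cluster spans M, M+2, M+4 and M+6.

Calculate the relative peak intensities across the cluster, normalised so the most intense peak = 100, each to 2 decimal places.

9.87 : 56.27 : 100.00 : 52.24

Thallium pattern (n=2): 0.08714304 : 0.41611392 : 0.49674304
Silver pattern (n=1): 0.5184 : 0.4816
Convolve the two distributions (both contribute in 2-u steps):
  M: 0.08714304×0.5184 = 0.045175
  M+2: 0.08714304×0.4816 + 0.41611392×0.5184 = 0.257682
  M+4: 0.41611392×0.4816 + 0.49674304×0.5184 = 0.457912
  M+6: 0.49674304×0.4816 = 0.239231
Scale to base peak (0.457912) = 100: 9.87 : 56.27 : 100.00 : 52.24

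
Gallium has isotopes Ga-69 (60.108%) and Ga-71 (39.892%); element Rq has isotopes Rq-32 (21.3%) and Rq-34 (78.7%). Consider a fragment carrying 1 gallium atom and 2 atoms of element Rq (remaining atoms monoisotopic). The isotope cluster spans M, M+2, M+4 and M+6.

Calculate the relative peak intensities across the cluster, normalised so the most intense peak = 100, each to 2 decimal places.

Gallium pattern (n=1): 0.60108 : 0.39892
Element Rq pattern (n=2): 0.045369 : 0.335262 : 0.619369
Convolve the two distributions (both contribute in 2-u steps):
  M: 0.60108×0.045369 = 0.027270
  M+2: 0.60108×0.335262 + 0.39892×0.045369 = 0.219618
  M+4: 0.60108×0.619369 + 0.39892×0.335262 = 0.506033
  M+6: 0.39892×0.619369 = 0.247079
Scale to base peak (0.506033) = 100: 5.39 : 43.40 : 100.00 : 48.83

5.39 : 43.40 : 100.00 : 48.83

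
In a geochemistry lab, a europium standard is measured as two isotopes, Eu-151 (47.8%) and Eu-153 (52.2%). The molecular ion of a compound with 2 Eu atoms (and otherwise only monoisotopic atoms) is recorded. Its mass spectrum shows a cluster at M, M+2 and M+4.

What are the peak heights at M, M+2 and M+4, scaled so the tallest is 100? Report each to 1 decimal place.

45.8 : 100.0 : 54.6

The 2 Eu atoms are independent, so intensities follow the terms of (0.478 + 0.522)^2.
P(M) = 0.478^2 = 0.228484
P(M+2) = 2 × 0.478^1 × 0.522^1 = 0.499032
P(M+4) = 0.522^2 = 0.272484
The M+2 peak is largest (0.499032); scaling to 100 gives 45.8 : 100.0 : 54.6.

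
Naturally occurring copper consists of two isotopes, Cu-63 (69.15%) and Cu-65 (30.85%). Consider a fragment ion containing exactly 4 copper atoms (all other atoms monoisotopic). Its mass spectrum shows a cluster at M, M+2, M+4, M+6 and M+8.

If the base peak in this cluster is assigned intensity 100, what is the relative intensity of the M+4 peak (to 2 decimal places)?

Binomial terms of (0.6915 + 0.3085)^4: M 0.2286, M+2 0.4080, M+4 0.2731, M+6 0.0812, M+8 0.0091 → M+2 is the base peak.
P(M+2) = C(4,1) × 0.6915^3 × 0.3085^1 = 4 × 0.33065611 × 0.3085 = 0.408030 (base)
P(M+4) = C(4,2) × 0.6915^2 × 0.3085^2 = 6 × 0.47817225 × 0.09517225 = 0.273052
Relative intensity = 0.273052 / 0.408030 × 100 = 66.92

66.92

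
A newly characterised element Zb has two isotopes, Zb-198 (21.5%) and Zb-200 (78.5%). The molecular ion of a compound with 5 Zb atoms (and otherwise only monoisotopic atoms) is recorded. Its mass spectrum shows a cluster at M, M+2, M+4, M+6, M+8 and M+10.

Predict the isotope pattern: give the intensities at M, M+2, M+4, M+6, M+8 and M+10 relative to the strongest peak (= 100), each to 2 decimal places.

Each Zb atom is independently Zb-198 (p = 0.215) or Zb-200 (q = 0.785); the cluster is the binomial expansion (p + q)^5.
P(M) = 0.215^5 = 0.000459
P(M+2) = 5 × 0.215^4 × 0.785^1 = 0.008387
P(M+4) = 10 × 0.215^3 × 0.785^2 = 0.061243
P(M+6) = 10 × 0.215^2 × 0.785^3 = 0.223607
P(M+8) = 5 × 0.215^1 × 0.785^4 = 0.408213
P(M+10) = 0.785^5 = 0.298091
The M+8 peak is largest (0.408213); scaling to 100 gives 0.11 : 2.05 : 15.00 : 54.78 : 100.00 : 73.02.

0.11 : 2.05 : 15.00 : 54.78 : 100.00 : 73.02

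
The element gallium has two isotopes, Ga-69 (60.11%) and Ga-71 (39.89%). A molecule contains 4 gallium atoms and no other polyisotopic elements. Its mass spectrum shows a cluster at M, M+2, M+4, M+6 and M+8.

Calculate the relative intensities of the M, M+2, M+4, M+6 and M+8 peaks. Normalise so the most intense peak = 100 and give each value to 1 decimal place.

The 4 Ga atoms are independent, so intensities follow the terms of (0.6011 + 0.3989)^4.
P(M) = 0.6011^4 = 0.130553
P(M+2) = 4 × 0.6011^3 × 0.3989^1 = 0.346549
P(M+4) = 6 × 0.6011^2 × 0.3989^2 = 0.344963
P(M+6) = 4 × 0.6011^1 × 0.3989^3 = 0.152616
P(M+8) = 0.3989^4 = 0.025320
The M+2 peak is largest (0.346549); scaling to 100 gives 37.7 : 100.0 : 99.5 : 44.0 : 7.3.

37.7 : 100.0 : 99.5 : 44.0 : 7.3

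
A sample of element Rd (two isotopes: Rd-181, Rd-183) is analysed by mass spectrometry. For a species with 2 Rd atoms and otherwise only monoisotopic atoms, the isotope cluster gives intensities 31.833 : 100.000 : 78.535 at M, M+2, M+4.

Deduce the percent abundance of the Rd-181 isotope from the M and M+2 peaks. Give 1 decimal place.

Write p for the Rd-181 fraction. I(M+2)/I(M) = [C(2,1)·p^1·(1−p)] / p^2 = 2·(1−p)/p = 100.000/31.833 = 3.1414
(1−p)/p = 3.1414/2 = 1.5707  ⇒  p = 1/(1 + 1.5707) = 0.3890
Rd-181: 38.9%, Rd-183: 61.1%.

38.9%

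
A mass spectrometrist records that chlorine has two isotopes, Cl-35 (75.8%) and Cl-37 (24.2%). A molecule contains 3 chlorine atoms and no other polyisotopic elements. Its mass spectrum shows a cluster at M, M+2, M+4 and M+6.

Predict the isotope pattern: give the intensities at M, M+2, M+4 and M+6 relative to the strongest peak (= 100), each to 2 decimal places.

100.00 : 95.78 : 30.58 : 3.25

Expanding (0.758 + 0.242)^3:
P(M) = 0.758^3 = 0.435520
P(M+2) = 3 × 0.758^2 × 0.242^1 = 0.417133
P(M+4) = 3 × 0.758^1 × 0.242^2 = 0.133175
P(M+6) = 0.242^3 = 0.014172
The M peak is largest (0.435520); scaling to 100 gives 100.00 : 95.78 : 30.58 : 3.25.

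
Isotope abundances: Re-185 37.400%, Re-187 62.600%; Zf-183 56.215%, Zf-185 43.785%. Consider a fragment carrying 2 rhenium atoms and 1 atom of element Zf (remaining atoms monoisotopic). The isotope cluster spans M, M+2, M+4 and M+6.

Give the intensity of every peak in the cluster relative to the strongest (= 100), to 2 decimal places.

18.49 : 76.29 : 100.00 : 40.34

Rhenium pattern (n=2): 0.139876 : 0.468248 : 0.391876
Element Zf pattern (n=1): 0.56215 : 0.43785
Convolve the two distributions (both contribute in 2-u steps):
  M: 0.139876×0.56215 = 0.078631
  M+2: 0.139876×0.43785 + 0.468248×0.56215 = 0.324470
  M+4: 0.468248×0.43785 + 0.391876×0.56215 = 0.425315
  M+6: 0.391876×0.43785 = 0.171583
Scale to base peak (0.425315) = 100: 18.49 : 76.29 : 100.00 : 40.34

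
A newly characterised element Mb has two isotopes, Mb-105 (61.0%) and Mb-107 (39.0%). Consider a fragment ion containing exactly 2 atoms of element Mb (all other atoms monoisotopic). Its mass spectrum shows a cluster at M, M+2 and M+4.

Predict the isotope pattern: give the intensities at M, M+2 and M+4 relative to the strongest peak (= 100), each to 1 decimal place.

78.2 : 100.0 : 32.0

Each Mb atom is independently Mb-105 (p = 0.610) or Mb-107 (q = 0.390); the cluster is the binomial expansion (p + q)^2.
P(M) = 0.610^2 = 0.372100
P(M+2) = 2 × 0.610^1 × 0.390^1 = 0.475800
P(M+4) = 0.390^2 = 0.152100
The M+2 peak is largest (0.475800); scaling to 100 gives 78.2 : 100.0 : 32.0.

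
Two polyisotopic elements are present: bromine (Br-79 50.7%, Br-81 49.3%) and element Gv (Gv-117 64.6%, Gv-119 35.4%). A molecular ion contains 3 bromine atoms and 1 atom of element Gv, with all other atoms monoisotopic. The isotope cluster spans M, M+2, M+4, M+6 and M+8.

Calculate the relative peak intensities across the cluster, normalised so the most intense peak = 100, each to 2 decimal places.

Bromine pattern (n=3): 0.13032384 : 0.38017547 : 0.36967753 : 0.11982316
Element Gv pattern (n=1): 0.6460 : 0.3540
Convolve the two distributions (both contribute in 2-u steps):
  M: 0.13032384×0.6460 = 0.084189
  M+2: 0.13032384×0.3540 + 0.38017547×0.6460 = 0.291728
  M+4: 0.38017547×0.3540 + 0.36967753×0.6460 = 0.373394
  M+6: 0.36967753×0.3540 + 0.11982316×0.6460 = 0.208272
  M+8: 0.11982316×0.3540 = 0.042417
Scale to base peak (0.373394) = 100: 22.55 : 78.13 : 100.00 : 55.78 : 11.36

22.55 : 78.13 : 100.00 : 55.78 : 11.36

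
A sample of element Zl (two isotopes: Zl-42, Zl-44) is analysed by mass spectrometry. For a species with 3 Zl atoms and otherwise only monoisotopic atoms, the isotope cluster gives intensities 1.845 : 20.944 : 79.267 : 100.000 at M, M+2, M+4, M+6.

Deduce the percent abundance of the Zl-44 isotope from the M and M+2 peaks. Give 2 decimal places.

If p is the fraction of Zl that is Zl-42, then I(M+2)/I(M) = [C(3,1)·p^2·(1−p)] / p^3 = 3·(1−p)/p = 20.944/1.845 = 11.3518
(1−p)/p = 11.3518/3 = 3.7839  ⇒  p = 1/(1 + 3.7839) = 0.2090
Zl-42: 20.90%, Zl-44: 79.10%.

79.10%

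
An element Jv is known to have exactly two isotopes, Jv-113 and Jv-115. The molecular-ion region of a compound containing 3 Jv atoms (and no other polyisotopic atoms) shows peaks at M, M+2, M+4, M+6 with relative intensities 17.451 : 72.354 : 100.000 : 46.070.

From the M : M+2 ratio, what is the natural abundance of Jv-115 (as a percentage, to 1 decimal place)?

If p is the fraction of Jv that is Jv-113, then I(M+2)/I(M) = [C(3,1)·p^2·(1−p)] / p^3 = 3·(1−p)/p = 72.354/17.451 = 4.1461
(1−p)/p = 4.1461/3 = 1.3820  ⇒  p = 1/(1 + 1.3820) = 0.4198
Jv-113: 42.0%, Jv-115: 58.0%.

58.0%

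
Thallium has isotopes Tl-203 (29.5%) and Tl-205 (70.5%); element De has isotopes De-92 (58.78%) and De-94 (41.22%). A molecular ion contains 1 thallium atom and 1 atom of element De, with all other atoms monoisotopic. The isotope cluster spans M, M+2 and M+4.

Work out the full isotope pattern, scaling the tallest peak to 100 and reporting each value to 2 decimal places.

32.35 : 100.00 : 54.22

Thallium pattern (n=1): 0.2950 : 0.7050
Element De pattern (n=1): 0.5878 : 0.4122
Convolve the two distributions (both contribute in 2-u steps):
  M: 0.2950×0.5878 = 0.173401
  M+2: 0.2950×0.4122 + 0.7050×0.5878 = 0.535998
  M+4: 0.7050×0.4122 = 0.290601
Scale to base peak (0.535998) = 100: 32.35 : 100.00 : 54.22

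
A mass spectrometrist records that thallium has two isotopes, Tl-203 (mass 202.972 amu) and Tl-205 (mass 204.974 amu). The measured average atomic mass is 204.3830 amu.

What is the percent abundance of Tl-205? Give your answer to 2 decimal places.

With x = fraction of Tl-203 (so Tl-205 is 1 − x):
202.972·x + 204.974·(1 − x) = 204.3830
(202.972 − 204.974)·x = 204.3830 − 204.974
x = -0.5910 / -2.002 = 0.29520 → 29.52% Tl-203, 70.48% Tl-205.

70.48%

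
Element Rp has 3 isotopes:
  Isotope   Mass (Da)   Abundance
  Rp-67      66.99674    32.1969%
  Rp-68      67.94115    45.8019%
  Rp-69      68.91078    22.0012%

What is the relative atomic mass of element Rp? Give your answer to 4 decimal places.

67.8504 Da

Average mass = Σ (abundance × isotope mass) = 0.321969 × 66.99674 + 0.458019 × 67.94115 + 0.220012 × 68.91078
= 21.570873 + 31.118338 + 15.161199 = 67.850410 Da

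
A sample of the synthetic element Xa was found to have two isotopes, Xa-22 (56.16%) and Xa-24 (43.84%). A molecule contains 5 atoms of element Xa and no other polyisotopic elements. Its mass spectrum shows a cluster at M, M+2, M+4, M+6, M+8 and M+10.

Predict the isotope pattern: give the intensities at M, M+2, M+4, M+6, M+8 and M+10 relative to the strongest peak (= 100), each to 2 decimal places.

The 5 Xa atoms are independent, so intensities follow the terms of (0.5616 + 0.4384)^5.
P(M) = 0.5616^5 = 0.055864
P(M+2) = 5 × 0.5616^4 × 0.4384^1 = 0.218046
P(M+4) = 10 × 0.5616^3 × 0.4384^2 = 0.340426
P(M+6) = 10 × 0.5616^2 × 0.4384^3 = 0.265745
P(M+8) = 5 × 0.5616^1 × 0.4384^4 = 0.103724
P(M+10) = 0.4384^5 = 0.016194
The M+4 peak is largest (0.340426); scaling to 100 gives 16.41 : 64.05 : 100.00 : 78.06 : 30.47 : 4.76.

16.41 : 64.05 : 100.00 : 78.06 : 30.47 : 4.76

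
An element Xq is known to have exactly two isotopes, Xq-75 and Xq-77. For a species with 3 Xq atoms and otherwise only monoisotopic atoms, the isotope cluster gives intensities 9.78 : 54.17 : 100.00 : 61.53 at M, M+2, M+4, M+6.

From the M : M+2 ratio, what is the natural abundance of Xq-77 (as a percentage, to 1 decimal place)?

64.9%

Write p for the Xq-75 fraction. I(M+2)/I(M) = [C(3,1)·p^2·(1−p)] / p^3 = 3·(1−p)/p = 54.17/9.78 = 5.5389
(1−p)/p = 5.5389/3 = 1.8463  ⇒  p = 1/(1 + 1.8463) = 0.3513
Xq-75: 35.1%, Xq-77: 64.9%.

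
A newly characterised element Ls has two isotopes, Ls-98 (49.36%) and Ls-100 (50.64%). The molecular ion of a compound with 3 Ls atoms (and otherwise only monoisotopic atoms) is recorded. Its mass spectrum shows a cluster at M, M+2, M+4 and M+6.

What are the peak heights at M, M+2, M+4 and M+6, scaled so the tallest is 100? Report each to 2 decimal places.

31.67 : 97.47 : 100.00 : 34.20

The 3 Ls atoms are independent, so intensities follow the terms of (0.4936 + 0.5064)^3.
P(M) = 0.4936^3 = 0.120261
P(M+2) = 3 × 0.4936^2 × 0.5064^1 = 0.370139
P(M+4) = 3 × 0.4936^1 × 0.5064^2 = 0.379738
P(M+6) = 0.5064^3 = 0.129862
The M+4 peak is largest (0.379738); scaling to 100 gives 31.67 : 97.47 : 100.00 : 34.20.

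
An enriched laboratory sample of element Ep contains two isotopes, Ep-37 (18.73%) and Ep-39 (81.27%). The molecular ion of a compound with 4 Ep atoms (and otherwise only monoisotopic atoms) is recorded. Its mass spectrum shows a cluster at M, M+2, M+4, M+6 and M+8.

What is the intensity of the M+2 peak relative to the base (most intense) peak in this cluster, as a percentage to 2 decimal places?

4.90%

Term probabilities: M 0.0012, M+2 0.0214, M+4 0.1390, M+6 0.4022, M+8 0.4362. Base peak = M+8.
P(M+8) = C(4,4) × 0.1873^0 × 0.8127^4 = 1 × 1.0000 × 0.43623553 = 0.436236 (base)
P(M+2) = C(4,1) × 0.1873^3 × 0.8127^1 = 4 × 0.00657073 × 0.8127 = 0.021360
Relative intensity = 0.021360 / 0.436236 × 100 = 4.90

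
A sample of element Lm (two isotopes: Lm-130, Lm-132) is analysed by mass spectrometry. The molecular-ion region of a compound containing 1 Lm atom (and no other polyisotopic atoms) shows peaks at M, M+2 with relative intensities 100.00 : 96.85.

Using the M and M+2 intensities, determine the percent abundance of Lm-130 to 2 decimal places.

If p is the fraction of Lm that is Lm-130, then I(M+2)/I(M) = [C(1,1)·p^0·(1−p)] / p^1 = 1·(1−p)/p = 96.85/100.00 = 0.9685
(1−p)/p = 0.9685/1 = 0.9685  ⇒  p = 1/(1 + 0.9685) = 0.5080
Lm-130: 50.80%, Lm-132: 49.20%.

50.80%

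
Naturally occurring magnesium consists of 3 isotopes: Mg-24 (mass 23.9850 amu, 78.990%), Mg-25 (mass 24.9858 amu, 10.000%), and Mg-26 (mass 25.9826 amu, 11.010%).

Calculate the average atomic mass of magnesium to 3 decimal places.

24.305 amu

Average mass = Σ (abundance × isotope mass) = 0.78990 × 23.9850 + 0.10000 × 24.9858 + 0.11010 × 25.9826
= 18.94575 + 2.49858 + 2.86068 = 24.30501 amu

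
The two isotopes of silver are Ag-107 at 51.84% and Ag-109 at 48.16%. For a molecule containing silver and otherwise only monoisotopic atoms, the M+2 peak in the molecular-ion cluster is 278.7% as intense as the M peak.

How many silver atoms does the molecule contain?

3

The M+2/M ratio from n Ag atoms is n · q/p = n · 0.4816/0.5184.
n = 2.787 × 0.5184/0.4816 = 3.00 ≈ 3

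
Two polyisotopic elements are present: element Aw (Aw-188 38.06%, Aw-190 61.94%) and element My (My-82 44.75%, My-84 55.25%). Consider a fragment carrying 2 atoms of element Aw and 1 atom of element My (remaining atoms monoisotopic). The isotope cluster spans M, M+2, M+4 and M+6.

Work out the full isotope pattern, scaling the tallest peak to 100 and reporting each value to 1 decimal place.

15.0 : 67.3 : 100.0 : 49.0

Element Aw pattern (n=2): 0.14485636 : 0.47148728 : 0.38365636
Element My pattern (n=1): 0.4475 : 0.5525
Convolve the two distributions (both contribute in 2-u steps):
  M: 0.14485636×0.4475 = 0.064823
  M+2: 0.14485636×0.5525 + 0.47148728×0.4475 = 0.291024
  M+4: 0.47148728×0.5525 + 0.38365636×0.4475 = 0.432183
  M+6: 0.38365636×0.5525 = 0.211970
Scale to base peak (0.432183) = 100: 15.0 : 67.3 : 100.0 : 49.0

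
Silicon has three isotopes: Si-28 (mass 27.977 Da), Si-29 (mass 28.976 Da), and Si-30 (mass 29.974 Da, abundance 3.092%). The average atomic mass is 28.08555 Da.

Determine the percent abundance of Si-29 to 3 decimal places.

The remaining 96.908% is split between Si-28 (fraction x) and Si-29 (fraction 0.96908 − x).
Substituting: 27.977x + 28.976(0.96908 − x) = 27.15875392
(27.977 − 28.976)x = -0.92130816  ⇒  x = 0.92223, y = 0.04685
Si-28: 92.223%, Si-29: 4.685%.

4.685%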